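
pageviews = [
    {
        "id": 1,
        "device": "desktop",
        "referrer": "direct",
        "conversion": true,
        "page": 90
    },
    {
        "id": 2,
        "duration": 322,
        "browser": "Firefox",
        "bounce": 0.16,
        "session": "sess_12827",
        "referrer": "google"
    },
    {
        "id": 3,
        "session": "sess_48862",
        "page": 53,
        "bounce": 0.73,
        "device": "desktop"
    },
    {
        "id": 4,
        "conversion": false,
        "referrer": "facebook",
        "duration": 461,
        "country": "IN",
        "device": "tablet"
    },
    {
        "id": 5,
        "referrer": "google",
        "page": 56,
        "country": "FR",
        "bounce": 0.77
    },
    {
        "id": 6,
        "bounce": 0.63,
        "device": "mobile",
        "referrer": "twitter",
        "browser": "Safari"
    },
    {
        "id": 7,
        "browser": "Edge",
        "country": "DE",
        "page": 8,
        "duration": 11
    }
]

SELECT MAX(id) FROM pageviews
7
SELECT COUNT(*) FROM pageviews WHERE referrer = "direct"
1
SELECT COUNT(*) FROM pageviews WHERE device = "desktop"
2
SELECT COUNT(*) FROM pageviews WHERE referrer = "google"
2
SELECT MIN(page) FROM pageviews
8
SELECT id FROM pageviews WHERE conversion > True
[]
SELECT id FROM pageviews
[1, 2, 3, 4, 5, 6, 7]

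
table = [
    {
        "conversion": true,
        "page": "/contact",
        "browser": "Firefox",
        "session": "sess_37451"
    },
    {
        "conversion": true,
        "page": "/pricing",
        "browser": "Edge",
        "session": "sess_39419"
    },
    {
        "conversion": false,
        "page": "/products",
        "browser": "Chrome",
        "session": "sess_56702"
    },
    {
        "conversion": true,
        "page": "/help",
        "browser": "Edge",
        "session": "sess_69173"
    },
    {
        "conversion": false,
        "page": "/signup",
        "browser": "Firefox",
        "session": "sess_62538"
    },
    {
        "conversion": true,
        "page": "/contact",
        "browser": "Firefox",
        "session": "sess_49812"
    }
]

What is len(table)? 6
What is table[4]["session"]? "sess_62538"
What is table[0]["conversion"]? True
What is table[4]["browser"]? "Firefox"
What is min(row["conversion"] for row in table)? False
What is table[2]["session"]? "sess_56702"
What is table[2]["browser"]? "Chrome"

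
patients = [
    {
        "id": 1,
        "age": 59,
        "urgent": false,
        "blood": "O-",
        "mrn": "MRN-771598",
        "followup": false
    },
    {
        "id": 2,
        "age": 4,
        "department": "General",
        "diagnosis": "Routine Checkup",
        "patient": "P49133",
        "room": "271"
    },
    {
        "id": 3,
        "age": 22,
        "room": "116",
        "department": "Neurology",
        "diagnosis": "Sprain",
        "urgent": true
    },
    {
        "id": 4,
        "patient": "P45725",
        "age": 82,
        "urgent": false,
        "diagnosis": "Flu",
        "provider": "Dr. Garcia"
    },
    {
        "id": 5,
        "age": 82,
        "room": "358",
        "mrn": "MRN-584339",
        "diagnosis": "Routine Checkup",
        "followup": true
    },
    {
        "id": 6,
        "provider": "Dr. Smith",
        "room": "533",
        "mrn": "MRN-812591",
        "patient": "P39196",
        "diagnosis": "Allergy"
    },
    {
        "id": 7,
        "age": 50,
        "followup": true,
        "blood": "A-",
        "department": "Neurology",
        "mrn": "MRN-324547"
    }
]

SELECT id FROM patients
[1, 2, 3, 4, 5, 6, 7]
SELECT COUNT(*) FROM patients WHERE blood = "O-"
1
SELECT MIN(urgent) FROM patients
False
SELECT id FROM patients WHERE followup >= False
[1, 5, 7]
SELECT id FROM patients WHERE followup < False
[]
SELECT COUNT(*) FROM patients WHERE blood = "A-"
1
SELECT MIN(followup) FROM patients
False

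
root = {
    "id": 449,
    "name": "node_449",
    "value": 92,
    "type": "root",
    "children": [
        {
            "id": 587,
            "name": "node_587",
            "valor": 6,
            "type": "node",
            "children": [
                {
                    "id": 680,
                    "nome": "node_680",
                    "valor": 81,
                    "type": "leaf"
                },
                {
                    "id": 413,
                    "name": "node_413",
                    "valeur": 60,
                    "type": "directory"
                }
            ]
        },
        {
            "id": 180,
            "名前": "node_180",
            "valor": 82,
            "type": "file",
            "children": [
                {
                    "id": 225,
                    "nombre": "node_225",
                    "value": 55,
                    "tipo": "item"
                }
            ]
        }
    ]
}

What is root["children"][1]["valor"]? 82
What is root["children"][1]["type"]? "file"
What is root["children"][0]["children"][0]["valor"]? 81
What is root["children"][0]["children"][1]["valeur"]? 60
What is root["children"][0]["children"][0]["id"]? 680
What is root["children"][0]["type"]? "node"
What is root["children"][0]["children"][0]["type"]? "leaf"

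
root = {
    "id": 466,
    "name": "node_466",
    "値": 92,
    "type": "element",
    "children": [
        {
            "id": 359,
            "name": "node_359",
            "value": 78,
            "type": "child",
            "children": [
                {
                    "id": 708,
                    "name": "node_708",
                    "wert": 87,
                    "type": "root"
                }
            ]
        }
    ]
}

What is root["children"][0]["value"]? 78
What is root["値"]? 92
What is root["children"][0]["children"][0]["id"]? 708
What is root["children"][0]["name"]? "node_359"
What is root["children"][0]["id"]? 359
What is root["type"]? "element"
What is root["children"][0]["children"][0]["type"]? "root"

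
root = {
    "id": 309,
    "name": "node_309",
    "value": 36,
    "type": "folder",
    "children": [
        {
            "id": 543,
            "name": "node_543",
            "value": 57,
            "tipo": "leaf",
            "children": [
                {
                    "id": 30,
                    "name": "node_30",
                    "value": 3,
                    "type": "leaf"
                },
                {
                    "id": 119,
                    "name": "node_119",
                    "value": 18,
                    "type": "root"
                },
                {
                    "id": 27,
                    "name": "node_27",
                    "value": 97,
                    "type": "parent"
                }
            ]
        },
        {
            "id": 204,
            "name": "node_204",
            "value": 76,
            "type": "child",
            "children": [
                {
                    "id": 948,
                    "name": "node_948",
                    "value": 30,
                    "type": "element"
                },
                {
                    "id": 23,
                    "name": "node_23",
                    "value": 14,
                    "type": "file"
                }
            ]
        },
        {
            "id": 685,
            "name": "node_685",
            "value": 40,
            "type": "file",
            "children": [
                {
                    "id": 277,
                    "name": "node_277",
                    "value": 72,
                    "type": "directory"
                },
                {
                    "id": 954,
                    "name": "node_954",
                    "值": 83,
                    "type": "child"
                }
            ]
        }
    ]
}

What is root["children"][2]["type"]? "file"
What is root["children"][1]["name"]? "node_204"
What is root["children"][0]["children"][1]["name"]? "node_119"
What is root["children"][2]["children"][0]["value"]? 72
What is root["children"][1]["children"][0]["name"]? "node_948"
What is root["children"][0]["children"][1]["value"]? 18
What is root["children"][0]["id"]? 543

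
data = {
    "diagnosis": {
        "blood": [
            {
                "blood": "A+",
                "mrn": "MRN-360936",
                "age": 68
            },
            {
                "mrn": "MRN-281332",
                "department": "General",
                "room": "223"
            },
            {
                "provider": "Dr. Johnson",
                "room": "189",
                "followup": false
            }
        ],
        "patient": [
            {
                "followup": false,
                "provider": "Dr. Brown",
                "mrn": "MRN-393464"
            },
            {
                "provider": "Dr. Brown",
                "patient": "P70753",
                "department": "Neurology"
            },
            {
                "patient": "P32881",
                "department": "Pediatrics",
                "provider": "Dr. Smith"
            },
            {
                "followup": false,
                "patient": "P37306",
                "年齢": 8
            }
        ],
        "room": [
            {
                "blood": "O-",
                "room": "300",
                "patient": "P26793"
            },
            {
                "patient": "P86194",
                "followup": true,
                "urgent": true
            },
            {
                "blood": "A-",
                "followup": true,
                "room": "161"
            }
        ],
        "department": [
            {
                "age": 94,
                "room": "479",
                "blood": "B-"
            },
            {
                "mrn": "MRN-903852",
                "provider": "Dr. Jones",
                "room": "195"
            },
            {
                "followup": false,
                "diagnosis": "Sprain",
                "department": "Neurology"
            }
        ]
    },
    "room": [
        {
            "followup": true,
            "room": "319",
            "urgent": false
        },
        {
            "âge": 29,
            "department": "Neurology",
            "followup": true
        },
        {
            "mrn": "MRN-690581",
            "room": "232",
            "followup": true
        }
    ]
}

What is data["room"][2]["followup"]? True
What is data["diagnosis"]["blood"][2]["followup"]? False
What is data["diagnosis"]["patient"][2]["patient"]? "P32881"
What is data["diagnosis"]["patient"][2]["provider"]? "Dr. Smith"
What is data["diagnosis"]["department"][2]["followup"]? False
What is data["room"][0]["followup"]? True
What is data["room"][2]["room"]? "232"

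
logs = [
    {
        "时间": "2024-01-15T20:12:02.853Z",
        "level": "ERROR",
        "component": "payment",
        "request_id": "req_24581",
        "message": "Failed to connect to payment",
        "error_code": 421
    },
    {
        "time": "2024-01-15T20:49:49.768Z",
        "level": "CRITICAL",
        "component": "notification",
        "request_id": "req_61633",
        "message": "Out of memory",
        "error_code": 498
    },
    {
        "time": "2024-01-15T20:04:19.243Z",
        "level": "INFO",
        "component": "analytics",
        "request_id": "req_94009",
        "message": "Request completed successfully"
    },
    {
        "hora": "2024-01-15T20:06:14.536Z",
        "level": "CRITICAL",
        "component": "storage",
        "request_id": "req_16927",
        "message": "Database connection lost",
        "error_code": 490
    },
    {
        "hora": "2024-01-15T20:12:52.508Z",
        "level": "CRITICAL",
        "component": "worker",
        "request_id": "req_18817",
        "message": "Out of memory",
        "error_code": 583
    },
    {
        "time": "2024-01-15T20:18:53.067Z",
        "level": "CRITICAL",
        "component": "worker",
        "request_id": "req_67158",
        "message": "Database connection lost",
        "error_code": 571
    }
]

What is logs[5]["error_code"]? 571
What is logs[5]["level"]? "CRITICAL"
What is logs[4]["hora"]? "2024-01-15T20:12:52.508Z"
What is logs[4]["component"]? "worker"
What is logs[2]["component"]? "analytics"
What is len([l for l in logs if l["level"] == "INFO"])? 1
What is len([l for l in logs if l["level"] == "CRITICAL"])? 4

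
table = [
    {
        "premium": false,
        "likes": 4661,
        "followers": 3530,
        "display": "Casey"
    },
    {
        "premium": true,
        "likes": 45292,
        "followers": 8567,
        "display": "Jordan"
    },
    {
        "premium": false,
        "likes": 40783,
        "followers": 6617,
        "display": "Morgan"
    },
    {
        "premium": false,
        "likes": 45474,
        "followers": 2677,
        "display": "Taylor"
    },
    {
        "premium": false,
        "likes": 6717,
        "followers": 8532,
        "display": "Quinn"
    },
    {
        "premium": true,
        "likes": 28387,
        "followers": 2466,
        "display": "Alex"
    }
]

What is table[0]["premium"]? False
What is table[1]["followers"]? 8567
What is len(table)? 6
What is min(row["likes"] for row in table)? 4661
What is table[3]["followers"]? 2677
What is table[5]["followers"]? 2466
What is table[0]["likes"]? 4661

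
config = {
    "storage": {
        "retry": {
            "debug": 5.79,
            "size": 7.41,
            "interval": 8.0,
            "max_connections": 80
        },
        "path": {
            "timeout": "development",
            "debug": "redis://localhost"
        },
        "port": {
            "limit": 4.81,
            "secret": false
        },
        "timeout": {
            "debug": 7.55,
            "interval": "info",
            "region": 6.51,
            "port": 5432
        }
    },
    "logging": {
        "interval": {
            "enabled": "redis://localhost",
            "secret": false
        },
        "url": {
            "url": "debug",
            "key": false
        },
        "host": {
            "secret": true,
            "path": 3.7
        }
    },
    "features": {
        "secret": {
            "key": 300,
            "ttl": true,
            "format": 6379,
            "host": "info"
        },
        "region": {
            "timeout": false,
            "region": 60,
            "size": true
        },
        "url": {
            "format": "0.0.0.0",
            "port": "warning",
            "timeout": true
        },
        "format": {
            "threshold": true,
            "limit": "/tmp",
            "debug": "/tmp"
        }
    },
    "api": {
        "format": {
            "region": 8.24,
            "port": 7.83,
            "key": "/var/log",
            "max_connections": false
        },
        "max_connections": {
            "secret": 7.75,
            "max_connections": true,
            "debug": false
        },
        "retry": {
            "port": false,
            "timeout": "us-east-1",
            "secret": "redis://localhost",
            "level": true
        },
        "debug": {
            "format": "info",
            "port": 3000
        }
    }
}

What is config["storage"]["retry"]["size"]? 7.41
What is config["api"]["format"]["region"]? 8.24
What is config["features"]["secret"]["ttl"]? True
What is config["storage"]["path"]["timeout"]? "development"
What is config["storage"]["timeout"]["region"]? 6.51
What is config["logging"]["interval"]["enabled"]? "redis://localhost"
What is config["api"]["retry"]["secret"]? "redis://localhost"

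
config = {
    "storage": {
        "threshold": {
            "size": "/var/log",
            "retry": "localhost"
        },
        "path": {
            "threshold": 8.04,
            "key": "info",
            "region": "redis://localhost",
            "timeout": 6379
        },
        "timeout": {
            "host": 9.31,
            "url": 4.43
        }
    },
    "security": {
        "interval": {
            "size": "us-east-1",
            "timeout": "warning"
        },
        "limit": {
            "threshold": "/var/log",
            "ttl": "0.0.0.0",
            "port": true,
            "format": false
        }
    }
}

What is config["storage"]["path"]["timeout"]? 6379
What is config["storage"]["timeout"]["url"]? 4.43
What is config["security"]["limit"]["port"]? True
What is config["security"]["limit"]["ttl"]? "0.0.0.0"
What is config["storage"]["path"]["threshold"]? 8.04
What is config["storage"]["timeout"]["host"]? 9.31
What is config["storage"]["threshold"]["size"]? "/var/log"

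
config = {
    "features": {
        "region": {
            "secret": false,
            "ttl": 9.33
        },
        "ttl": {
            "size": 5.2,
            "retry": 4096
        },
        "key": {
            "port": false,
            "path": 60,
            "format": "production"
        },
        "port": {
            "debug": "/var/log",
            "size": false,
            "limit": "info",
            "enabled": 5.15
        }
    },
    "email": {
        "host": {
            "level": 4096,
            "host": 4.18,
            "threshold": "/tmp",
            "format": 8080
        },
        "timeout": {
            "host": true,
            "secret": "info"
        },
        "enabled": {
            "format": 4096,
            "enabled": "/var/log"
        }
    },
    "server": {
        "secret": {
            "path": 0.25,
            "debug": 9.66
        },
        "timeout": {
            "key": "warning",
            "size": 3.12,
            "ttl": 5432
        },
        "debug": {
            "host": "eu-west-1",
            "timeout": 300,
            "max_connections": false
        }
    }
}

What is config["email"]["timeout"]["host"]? True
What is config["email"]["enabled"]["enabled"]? "/var/log"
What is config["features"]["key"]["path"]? 60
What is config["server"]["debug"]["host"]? "eu-west-1"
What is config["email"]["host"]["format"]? 8080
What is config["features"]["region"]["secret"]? False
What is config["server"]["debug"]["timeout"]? 300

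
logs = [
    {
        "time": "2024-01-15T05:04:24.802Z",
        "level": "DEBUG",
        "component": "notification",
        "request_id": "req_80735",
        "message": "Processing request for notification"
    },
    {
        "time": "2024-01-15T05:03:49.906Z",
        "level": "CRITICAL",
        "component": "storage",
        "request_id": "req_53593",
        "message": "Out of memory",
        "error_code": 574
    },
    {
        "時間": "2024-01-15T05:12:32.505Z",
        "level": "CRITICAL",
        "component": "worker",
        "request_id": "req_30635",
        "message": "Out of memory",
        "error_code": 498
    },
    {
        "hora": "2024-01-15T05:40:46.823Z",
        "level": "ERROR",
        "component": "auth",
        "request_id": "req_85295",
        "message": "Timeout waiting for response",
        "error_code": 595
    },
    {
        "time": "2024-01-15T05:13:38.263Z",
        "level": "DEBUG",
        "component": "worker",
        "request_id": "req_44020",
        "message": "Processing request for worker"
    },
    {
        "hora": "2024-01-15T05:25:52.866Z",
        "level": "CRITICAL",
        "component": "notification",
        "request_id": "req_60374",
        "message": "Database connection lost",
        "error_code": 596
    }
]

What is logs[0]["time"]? "2024-01-15T05:04:24.802Z"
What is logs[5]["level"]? "CRITICAL"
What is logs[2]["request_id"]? "req_30635"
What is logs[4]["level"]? "DEBUG"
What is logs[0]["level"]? "DEBUG"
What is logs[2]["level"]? "CRITICAL"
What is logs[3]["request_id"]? "req_85295"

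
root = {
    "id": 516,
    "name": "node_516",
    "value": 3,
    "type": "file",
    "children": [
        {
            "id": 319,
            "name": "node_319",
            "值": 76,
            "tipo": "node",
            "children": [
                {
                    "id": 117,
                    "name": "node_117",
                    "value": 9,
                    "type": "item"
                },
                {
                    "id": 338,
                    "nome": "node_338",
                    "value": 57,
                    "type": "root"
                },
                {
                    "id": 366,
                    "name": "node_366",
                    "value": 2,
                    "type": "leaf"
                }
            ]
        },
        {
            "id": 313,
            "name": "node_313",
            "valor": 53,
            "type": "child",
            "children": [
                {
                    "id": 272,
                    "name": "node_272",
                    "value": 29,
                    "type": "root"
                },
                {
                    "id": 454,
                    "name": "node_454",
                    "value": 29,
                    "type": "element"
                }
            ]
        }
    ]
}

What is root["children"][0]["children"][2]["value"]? 2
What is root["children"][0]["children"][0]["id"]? 117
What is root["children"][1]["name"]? "node_313"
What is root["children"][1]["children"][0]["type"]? "root"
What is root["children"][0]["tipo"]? "node"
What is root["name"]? "node_516"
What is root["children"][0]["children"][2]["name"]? "node_366"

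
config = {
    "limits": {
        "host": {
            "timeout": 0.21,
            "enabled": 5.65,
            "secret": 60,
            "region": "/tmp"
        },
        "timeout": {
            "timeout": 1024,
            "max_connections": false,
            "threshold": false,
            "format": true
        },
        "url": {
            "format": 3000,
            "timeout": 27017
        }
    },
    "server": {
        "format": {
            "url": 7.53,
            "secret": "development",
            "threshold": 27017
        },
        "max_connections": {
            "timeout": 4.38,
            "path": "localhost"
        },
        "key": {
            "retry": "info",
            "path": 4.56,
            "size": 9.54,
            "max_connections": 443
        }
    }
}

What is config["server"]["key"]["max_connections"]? 443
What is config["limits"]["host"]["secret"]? 60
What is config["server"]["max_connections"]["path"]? "localhost"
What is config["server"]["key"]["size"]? 9.54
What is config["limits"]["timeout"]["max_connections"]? False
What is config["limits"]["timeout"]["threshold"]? False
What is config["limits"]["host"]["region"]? "/tmp"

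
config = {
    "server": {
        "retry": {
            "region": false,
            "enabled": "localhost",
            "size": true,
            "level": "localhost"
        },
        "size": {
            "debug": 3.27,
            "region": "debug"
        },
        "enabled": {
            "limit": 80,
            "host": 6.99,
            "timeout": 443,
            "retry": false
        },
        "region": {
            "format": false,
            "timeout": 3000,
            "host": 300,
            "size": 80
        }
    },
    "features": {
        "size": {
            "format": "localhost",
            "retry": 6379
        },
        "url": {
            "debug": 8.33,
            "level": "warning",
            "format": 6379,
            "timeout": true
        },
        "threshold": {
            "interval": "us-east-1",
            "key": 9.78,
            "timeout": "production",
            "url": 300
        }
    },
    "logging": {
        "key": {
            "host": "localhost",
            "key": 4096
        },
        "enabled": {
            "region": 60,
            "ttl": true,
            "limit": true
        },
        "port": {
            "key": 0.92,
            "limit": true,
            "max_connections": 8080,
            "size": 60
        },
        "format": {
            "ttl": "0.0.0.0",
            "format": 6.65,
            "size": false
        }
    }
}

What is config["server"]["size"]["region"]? "debug"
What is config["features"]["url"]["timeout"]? True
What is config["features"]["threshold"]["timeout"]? "production"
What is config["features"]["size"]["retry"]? 6379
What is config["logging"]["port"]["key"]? 0.92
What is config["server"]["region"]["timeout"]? 3000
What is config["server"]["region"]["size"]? 80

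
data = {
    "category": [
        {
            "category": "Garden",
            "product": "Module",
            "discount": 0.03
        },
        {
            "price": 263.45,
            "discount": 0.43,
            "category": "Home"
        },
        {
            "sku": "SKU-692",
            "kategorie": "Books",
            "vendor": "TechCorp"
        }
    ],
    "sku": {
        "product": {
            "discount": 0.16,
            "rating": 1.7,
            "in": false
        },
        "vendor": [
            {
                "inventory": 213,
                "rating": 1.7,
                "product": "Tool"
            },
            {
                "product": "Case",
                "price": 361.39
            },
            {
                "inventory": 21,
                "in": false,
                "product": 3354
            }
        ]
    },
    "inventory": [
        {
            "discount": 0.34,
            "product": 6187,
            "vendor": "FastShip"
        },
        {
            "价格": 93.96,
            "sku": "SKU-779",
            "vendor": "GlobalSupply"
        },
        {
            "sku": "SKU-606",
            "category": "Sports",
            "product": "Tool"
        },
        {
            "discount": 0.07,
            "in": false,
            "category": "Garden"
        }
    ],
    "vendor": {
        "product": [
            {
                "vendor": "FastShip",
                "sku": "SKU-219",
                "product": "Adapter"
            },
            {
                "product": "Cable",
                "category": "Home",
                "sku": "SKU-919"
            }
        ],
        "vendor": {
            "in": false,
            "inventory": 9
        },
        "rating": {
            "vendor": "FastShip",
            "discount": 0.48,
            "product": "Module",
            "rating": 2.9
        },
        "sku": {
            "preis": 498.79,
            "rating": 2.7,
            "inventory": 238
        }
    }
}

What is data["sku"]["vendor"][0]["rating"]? 1.7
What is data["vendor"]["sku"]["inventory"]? 238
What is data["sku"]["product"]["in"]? False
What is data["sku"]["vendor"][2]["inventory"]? 21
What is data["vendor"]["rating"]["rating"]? 2.9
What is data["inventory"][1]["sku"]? "SKU-779"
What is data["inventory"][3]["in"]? False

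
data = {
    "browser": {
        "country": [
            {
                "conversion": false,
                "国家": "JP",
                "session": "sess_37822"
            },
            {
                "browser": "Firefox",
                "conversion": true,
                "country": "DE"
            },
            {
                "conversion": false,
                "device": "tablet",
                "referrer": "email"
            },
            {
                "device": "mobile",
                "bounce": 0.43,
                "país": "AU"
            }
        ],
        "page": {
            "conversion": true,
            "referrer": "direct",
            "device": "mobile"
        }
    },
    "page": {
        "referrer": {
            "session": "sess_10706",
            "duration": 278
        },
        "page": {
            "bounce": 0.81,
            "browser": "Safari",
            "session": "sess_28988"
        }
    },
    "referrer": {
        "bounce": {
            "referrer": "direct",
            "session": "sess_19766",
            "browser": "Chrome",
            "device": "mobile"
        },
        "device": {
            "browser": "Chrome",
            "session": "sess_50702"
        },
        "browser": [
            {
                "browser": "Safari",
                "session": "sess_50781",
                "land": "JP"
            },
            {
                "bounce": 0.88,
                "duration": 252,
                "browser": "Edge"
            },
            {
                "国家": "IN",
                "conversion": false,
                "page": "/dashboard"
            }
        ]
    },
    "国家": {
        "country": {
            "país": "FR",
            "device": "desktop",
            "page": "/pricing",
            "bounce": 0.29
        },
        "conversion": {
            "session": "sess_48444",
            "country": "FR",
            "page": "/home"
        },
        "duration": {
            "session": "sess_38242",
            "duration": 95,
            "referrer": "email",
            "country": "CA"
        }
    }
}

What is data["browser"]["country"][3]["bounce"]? 0.43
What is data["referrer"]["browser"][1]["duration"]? 252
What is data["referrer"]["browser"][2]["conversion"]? False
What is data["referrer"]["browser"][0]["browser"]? "Safari"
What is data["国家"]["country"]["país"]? "FR"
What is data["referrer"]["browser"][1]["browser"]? "Edge"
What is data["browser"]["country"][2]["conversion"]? False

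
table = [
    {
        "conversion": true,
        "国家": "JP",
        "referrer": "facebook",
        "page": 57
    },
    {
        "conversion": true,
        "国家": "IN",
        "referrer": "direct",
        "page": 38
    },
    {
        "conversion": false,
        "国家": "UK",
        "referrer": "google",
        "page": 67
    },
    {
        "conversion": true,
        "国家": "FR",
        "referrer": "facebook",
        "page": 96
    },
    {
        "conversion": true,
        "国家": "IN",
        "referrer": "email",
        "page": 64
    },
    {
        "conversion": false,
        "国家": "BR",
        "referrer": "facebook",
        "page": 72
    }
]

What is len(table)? 6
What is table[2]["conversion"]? False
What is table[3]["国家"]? "FR"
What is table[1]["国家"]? "IN"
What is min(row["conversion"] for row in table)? False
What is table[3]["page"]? 96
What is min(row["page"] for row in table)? 38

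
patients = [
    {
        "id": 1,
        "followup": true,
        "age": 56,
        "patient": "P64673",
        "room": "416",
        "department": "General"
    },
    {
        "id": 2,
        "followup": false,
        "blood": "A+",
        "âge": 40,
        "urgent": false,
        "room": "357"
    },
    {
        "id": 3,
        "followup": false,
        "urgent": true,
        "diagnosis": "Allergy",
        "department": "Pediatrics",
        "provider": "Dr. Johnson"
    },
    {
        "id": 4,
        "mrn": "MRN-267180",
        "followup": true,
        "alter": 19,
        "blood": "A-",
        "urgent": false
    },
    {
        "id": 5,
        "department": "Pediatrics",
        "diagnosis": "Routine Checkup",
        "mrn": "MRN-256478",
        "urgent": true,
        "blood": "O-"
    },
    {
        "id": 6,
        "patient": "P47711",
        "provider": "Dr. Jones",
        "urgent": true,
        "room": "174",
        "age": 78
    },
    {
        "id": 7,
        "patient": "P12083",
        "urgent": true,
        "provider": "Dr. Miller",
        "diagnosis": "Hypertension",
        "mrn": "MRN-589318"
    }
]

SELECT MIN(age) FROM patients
56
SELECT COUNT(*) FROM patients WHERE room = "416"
1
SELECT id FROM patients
[1, 2, 3, 4, 5, 6, 7]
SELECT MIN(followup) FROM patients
False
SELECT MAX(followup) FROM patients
True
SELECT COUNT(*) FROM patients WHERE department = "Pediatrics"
2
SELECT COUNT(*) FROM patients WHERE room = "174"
1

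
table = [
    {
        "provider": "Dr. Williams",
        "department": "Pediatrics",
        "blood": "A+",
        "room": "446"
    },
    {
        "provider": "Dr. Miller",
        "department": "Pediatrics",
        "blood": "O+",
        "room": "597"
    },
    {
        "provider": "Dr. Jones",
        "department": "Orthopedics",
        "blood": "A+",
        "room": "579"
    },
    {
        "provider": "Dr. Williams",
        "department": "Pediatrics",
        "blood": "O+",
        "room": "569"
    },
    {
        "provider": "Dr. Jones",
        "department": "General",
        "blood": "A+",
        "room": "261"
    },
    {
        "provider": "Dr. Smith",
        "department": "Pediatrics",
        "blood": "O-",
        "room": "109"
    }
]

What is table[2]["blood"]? "A+"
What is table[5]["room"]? "109"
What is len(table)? 6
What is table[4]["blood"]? "A+"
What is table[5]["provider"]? "Dr. Smith"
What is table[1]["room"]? "597"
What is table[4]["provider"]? "Dr. Jones"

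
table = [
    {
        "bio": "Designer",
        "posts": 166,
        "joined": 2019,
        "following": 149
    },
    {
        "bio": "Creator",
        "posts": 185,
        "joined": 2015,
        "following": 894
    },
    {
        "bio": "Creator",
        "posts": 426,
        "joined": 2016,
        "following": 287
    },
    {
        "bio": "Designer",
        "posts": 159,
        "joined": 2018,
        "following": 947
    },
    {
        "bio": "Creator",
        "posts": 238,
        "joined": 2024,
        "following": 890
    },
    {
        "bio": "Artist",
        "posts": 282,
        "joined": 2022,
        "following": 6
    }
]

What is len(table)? 6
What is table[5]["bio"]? "Artist"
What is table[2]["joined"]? 2016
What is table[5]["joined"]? 2022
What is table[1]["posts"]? 185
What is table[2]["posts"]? 426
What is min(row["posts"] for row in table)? 159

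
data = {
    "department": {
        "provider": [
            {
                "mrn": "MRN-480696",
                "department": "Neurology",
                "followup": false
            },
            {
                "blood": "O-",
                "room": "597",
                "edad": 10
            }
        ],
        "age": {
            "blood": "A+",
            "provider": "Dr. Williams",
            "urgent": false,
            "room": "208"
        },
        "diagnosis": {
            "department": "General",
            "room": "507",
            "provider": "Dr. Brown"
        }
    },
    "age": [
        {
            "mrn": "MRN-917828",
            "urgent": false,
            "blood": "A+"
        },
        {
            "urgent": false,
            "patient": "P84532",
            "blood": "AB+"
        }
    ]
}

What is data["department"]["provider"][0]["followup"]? False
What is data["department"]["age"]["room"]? "208"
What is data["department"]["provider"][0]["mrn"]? "MRN-480696"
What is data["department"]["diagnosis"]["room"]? "507"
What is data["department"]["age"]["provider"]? "Dr. Williams"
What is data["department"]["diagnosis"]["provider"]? "Dr. Brown"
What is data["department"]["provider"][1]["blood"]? "O-"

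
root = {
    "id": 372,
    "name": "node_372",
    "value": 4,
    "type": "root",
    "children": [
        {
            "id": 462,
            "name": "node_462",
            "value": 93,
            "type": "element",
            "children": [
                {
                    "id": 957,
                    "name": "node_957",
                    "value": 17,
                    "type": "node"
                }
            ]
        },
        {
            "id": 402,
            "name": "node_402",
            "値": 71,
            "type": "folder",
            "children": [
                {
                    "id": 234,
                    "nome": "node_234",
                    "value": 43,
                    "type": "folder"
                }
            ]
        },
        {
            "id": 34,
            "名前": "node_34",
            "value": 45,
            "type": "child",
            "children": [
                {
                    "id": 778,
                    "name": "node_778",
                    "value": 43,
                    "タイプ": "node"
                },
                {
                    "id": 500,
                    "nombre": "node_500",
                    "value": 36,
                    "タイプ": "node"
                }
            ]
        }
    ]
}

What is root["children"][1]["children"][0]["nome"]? "node_234"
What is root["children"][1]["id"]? 402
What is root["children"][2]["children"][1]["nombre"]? "node_500"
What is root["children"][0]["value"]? 93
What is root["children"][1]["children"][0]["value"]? 43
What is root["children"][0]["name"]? "node_462"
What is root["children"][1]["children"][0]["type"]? "folder"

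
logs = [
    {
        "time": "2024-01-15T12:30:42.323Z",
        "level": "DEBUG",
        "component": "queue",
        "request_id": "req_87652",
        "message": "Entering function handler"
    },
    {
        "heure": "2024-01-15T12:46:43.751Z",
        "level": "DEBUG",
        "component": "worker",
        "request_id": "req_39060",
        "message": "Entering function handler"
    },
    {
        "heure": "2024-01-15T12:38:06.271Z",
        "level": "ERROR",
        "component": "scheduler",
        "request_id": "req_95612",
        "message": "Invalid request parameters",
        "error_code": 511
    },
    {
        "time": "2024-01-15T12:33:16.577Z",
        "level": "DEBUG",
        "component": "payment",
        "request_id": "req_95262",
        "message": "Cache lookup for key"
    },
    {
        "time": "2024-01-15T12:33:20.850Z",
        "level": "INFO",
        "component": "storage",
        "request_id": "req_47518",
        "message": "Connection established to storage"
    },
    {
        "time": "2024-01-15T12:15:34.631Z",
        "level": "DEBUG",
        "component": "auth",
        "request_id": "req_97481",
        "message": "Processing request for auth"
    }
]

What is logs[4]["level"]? "INFO"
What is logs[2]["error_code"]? 511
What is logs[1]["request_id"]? "req_39060"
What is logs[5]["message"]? "Processing request for auth"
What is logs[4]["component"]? "storage"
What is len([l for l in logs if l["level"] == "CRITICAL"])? 0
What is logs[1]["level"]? "DEBUG"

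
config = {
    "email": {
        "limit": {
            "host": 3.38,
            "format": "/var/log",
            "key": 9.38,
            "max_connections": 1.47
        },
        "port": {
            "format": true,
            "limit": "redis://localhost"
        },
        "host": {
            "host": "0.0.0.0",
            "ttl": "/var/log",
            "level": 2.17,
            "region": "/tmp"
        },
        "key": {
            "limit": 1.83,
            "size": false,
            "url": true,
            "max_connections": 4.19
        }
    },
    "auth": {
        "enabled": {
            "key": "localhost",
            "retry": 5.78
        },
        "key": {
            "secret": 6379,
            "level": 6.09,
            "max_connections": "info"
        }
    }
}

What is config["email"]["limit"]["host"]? 3.38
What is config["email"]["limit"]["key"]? 9.38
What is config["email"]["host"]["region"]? "/tmp"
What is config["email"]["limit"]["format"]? "/var/log"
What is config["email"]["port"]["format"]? True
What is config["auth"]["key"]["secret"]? 6379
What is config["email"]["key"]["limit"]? 1.83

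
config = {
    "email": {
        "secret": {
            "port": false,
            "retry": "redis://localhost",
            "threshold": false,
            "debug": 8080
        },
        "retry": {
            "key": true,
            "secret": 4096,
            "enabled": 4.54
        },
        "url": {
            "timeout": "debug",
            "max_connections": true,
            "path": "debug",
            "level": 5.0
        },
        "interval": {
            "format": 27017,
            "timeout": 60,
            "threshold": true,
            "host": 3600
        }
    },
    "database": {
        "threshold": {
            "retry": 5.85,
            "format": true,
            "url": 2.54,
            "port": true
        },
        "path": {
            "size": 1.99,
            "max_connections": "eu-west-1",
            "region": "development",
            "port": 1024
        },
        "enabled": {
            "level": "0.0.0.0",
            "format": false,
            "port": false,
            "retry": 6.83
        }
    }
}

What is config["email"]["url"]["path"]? "debug"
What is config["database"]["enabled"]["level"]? "0.0.0.0"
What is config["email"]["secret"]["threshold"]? False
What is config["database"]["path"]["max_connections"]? "eu-west-1"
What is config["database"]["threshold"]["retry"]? 5.85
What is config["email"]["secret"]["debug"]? 8080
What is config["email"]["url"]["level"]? 5.0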